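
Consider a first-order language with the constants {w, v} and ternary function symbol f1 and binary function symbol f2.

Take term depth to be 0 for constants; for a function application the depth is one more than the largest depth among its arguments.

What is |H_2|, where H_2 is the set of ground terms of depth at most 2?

2942

Write N_k for the number of ground terms of depth ≤ k. A term of depth ≤ k is either a constant or a function symbol applied to arguments of depth ≤ k−1, so N_k = 2 + N_{k-1}^3 + N_{k-1}^2.
N_0 = 2
N_1 = 2 + 2^3 + 2^2 = 14
N_2 = 2 + 14^3 + 14^2 = 2942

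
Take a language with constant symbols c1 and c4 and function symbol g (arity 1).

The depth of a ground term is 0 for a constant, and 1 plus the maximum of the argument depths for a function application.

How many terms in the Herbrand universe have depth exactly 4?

Let N_k count ground terms of depth at most k. Each non-constant term of depth ≤ k is some function symbol applied to depth-≤(k−1) arguments, giving N_k = 2 + N_{k-1}.
N_0 = 2
N_1 = 2 + 2 = 4
N_2 = 2 + 4 = 6
N_3 = 2 + 6 = 8
N_4 = 2 + 8 = 10
Terms of depth exactly 4: N_4 − N_3 = 10 − 8 = 2.

2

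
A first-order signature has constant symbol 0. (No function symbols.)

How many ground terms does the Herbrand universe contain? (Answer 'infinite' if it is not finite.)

There are no function symbols, so the only ground term is the single constant.
The Herbrand universe is {0}, finite with 1 element.

1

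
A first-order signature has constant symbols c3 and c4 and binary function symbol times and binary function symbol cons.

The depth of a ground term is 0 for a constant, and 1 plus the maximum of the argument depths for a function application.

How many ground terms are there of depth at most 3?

81610

If N_k denotes the number of depth-≤k ground terms, the 2 constants give N_0 = 2, and each function symbol of arity r contributes N_{k-1}^r new terms at level k: N_k = 2 + N_{k-1}^2 + N_{k-1}^2.
N_0 = 2
N_1 = 2 + 2^2 + 2^2 = 10
N_2 = 2 + 10^2 + 10^2 = 202
N_3 = 2 + 202^2 + 202^2 = 81610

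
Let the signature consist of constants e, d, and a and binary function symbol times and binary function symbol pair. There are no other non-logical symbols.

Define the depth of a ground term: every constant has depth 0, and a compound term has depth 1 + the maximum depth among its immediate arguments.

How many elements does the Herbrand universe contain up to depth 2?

885

Let N_k count ground terms of depth at most k. Each non-constant term of depth ≤ k is some function symbol applied to depth-≤(k−1) arguments, giving N_k = 3 + N_{k-1}^2 + N_{k-1}^2.
N_0 = 3
N_1 = 3 + 3^2 + 3^2 = 21
N_2 = 3 + 21^2 + 21^2 = 885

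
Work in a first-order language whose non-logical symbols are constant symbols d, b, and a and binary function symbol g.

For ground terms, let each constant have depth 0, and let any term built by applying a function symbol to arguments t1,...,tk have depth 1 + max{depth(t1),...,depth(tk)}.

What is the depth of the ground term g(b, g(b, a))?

2

depth(g(b, a)) = 1 + max(0, 0) = 1
depth(g(b, g(b, a))) = 1 + max(0, 1) = 2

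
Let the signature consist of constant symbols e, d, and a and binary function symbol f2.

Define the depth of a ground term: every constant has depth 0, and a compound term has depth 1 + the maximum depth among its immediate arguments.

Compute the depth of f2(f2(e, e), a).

depth(f2(e, e)) = 1 + max(0, 0) = 1
depth(f2(f2(e, e), a)) = 1 + max(1, 0) = 2

2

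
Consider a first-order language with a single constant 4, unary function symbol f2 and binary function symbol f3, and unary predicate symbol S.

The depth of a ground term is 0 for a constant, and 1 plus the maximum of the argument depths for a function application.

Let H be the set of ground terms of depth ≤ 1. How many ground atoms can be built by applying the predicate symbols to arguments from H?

First count ground terms of depth ≤ 1.
Count level by level. With function symbols f2/1, f3/2, the terms of depth ≤ k are the 1 constant together with each function applied to depth-≤(k−1) tuples, so N_k = 1 + N_{k-1} + N_{k-1}^2.
N_0 = 1
N_1 = 1 + 1 + 1^2 = 3
So |H| = 3.
A ground atom is a predicate applied to a tuple of terms from H, so the count is the sum over predicates of |H|^arity:
  S: 3
Total ground atoms: 3.

3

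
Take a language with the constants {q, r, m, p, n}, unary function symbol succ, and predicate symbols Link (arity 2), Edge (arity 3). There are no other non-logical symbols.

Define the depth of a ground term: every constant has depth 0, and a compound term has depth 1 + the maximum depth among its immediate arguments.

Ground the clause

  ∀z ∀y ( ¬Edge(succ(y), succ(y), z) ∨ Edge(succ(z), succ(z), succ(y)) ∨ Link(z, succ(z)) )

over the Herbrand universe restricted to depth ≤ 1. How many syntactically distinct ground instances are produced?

Ground terms of depth ≤ 1:
  If N_k denotes the number of depth-≤k ground terms, the 5 constants give N_0 = 5, and each function symbol of arity r contributes N_{k-1}^r new terms at level k: N_k = 5 + N_{k-1}.
  N_0 = 5
  N_1 = 5 + 5 = 10
So there are 10 ground terms available for substitution.
Each of z, y ranges independently over the available ground terms, and distinct assignments produce distinct instances.
Number of ground instances = 10^2 = 100.

100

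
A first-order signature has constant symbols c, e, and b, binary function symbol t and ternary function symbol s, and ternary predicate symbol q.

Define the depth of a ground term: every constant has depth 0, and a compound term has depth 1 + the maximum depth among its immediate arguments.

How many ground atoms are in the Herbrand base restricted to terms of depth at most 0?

First count ground terms of depth ≤ 0.
Write N_k for the number of ground terms of depth ≤ k. A term of depth ≤ k is either a constant or a function symbol applied to arguments of depth ≤ k−1, so N_k = 3 + N_{k-1}^2 + N_{k-1}^3.
N_0 = 3
Explicitly: c, e, b.
So |H| = 3.
Each predicate of arity r yields |H|^r ground atoms (one per choice of an r-tuple from H):
  q: 3^3 = 27
Total ground atoms: 27.

27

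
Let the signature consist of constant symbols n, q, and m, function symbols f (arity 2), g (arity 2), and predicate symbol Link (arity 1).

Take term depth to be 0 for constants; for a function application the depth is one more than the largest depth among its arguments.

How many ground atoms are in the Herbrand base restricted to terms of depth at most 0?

3

First count ground terms of depth ≤ 0.
If N_k denotes the number of depth-≤k ground terms, the 3 constants give N_0 = 3, and each function symbol of arity r contributes N_{k-1}^r new terms at level k: N_k = 3 + N_{k-1}^2 + N_{k-1}^2.
N_0 = 3
Explicitly: n, q, m.
So |H| = 3.
Ground atoms are formed by filling each argument slot of a predicate with a term from H, so an r-ary predicate gives |H|^r atoms:
  Link: 3
Total ground atoms: 3.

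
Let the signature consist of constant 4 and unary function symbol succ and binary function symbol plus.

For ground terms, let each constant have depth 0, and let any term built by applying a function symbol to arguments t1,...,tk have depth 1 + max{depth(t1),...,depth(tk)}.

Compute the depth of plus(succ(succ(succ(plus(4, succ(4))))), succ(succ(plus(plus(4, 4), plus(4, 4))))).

6

depth(succ(4)) = 1 + depth(4) = 1 + 0 = 1
depth(plus(4, succ(4))) = 1 + max(0, 1) = 2
depth(succ(plus(4, succ(4)))) = 1 + depth(plus(4, succ(4))) = 1 + 2 = 3
depth(succ(succ(plus(4, succ(4))))) = 1 + depth(succ(plus(4, succ(4)))) = 1 + 3 = 4
depth(succ(succ(succ(plus(4, succ(4)))))) = 1 + depth(succ(succ(plus(4, succ(4))))) = 1 + 4 = 5
depth(plus(4, 4)) = 1 + max(0, 0) = 1
depth(plus(plus(4, 4), plus(4, 4))) = 1 + max(1, 1) = 2
depth(succ(plus(plus(4, 4), plus(4, 4)))) = 1 + depth(plus(plus(4, 4), plus(4, 4))) = 1 + 2 = 3
depth(succ(succ(plus(plus(4, 4), plus(4, 4))))) = 1 + depth(succ(plus(plus(4, 4), plus(4, 4)))) = 1 + 3 = 4
depth(plus(succ(succ(succ(plus(4, succ(4))))), succ(succ(plus(plus(4, 4), plus(4, 4)))))) = 1 + max(5, 4) = 6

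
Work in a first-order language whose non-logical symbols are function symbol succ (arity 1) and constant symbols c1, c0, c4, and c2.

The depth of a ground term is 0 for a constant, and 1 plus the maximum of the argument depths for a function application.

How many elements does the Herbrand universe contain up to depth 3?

16

Count level by level. With function symbols succ/1, the terms of depth ≤ k are the 4 constants together with each function applied to depth-≤(k−1) tuples, so N_k = 4 + N_{k-1}.
N_0 = 4
N_1 = 4 + 4 = 8
N_2 = 4 + 8 = 12
N_3 = 4 + 12 = 16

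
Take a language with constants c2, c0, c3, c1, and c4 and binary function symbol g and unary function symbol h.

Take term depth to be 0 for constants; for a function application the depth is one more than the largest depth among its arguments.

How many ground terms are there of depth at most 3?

Let N_k count ground terms of depth at most k. Each non-constant term of depth ≤ k is some function symbol applied to depth-≤(k−1) arguments, giving N_k = 5 + N_{k-1}^2 + N_{k-1}.
N_0 = 5
N_1 = 5 + 5^2 + 5 = 35
N_2 = 5 + 35^2 + 35 = 1265
N_3 = 5 + 1265^2 + 1265 = 1601495

1601495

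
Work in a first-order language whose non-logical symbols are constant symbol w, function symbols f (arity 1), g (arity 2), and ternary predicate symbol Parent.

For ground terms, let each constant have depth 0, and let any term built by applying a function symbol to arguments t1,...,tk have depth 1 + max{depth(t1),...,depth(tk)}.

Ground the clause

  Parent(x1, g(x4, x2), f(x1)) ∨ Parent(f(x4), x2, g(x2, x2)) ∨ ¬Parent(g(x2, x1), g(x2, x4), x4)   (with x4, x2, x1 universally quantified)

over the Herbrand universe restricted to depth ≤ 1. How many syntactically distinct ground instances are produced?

Ground terms of depth ≤ 1:
  Count level by level. With function symbols f/1, g/2, the terms of depth ≤ k are the 1 constant together with each function applied to depth-≤(k−1) tuples, so N_k = 1 + N_{k-1} + N_{k-1}^2.
  N_0 = 1
  N_1 = 1 + 1 + 1^2 = 3
  Explicitly: w, f(w), g(w, w).
So there are 3 ground terms available for substitution.
There are 3 variables to instantiate (x4, x2, x1), each occurring in at least one literal, so different choices give different ground instances.
Number of ground instances = 3^3 = 27.

27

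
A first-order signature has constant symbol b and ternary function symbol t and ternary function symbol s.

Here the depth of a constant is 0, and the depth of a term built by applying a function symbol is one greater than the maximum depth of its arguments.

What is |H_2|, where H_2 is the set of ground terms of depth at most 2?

55

Let N_k count ground terms of depth at most k. Each non-constant term of depth ≤ k is some function symbol applied to depth-≤(k−1) arguments, giving N_k = 1 + N_{k-1}^3 + N_{k-1}^3.
N_0 = 1
N_1 = 1 + 1^3 + 1^3 = 3
N_2 = 1 + 3^3 + 3^3 = 55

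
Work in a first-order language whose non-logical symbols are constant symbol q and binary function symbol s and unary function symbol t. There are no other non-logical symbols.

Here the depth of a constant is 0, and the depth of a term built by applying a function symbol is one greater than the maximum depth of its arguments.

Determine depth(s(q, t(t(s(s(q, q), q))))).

depth(s(q, q)) = 1 + max(0, 0) = 1
depth(s(s(q, q), q)) = 1 + max(1, 0) = 2
depth(t(s(s(q, q), q))) = 1 + depth(s(s(q, q), q)) = 1 + 2 = 3
depth(t(t(s(s(q, q), q)))) = 1 + depth(t(s(s(q, q), q))) = 1 + 3 = 4
depth(s(q, t(t(s(s(q, q), q))))) = 1 + max(0, 4) = 5

5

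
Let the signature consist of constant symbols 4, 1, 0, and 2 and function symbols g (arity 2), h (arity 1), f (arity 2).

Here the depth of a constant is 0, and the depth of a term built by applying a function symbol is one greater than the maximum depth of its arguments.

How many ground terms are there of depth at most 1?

Write N_k for the number of ground terms of depth ≤ k. A term of depth ≤ k is either a constant or a function symbol applied to arguments of depth ≤ k−1, so N_k = 4 + N_{k-1}^2 + N_{k-1} + N_{k-1}^2.
N_0 = 4
N_1 = 4 + 4^2 + 4 + 4^2 = 40

40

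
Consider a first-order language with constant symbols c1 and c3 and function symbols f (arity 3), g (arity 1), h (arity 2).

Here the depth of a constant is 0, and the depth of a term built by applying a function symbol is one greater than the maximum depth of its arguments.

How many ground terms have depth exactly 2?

4354

Let N_k count ground terms of depth at most k. Each non-constant term of depth ≤ k is some function symbol applied to depth-≤(k−1) arguments, giving N_k = 2 + N_{k-1}^3 + N_{k-1} + N_{k-1}^2.
N_0 = 2
N_1 = 2 + 2^3 + 2 + 2^2 = 16
N_2 = 2 + 16^3 + 16 + 16^2 = 4370
Terms of depth exactly 2: N_2 − N_1 = 4370 − 16 = 4354.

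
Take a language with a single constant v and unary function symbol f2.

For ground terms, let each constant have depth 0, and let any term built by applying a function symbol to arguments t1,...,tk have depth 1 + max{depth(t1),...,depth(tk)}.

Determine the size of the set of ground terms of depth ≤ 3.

4

Let N_k = |{terms of depth ≤ k}|. Then N_0 = 1 and N_k = 1 + N_{k-1} for k ≥ 1 (one summand per function symbol, arity giving the exponent).
N_0 = 1
N_1 = 1 + 1 = 2
N_2 = 1 + 2 = 3
N_3 = 1 + 3 = 4
Explicitly: v, f2(v), f2(f2(v)), f2(f2(f2(v))).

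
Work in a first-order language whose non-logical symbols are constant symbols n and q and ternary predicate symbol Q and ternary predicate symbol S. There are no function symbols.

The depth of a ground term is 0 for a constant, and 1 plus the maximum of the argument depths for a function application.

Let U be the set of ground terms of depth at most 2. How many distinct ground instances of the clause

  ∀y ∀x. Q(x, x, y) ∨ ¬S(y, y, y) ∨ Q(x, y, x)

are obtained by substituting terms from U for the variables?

Ground terms of depth ≤ 2:
  With no function symbols every ground term is a constant, so there are exactly 2 ground terms at every depth bound.
  N_0 = 2
  N_1 = 2
  N_2 = 2
  Explicitly: n, q.
So there are 2 ground terms available for substitution.
There are 2 variables to instantiate (y, x), each occurring in at least one literal, so different choices give different ground instances.
Number of ground instances = 2^2 = 4.

4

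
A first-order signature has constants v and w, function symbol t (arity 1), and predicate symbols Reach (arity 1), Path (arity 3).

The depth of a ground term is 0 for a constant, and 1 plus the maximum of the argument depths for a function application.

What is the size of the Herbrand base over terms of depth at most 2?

First count ground terms of depth ≤ 2.
Write N_k for the number of ground terms of depth ≤ k. A term of depth ≤ k is either a constant or a function symbol applied to arguments of depth ≤ k−1, so N_k = 2 + N_{k-1}.
N_0 = 2
N_1 = 2 + 2 = 4
N_2 = 2 + 4 = 6
So |H| = 6.
Ground atoms are formed by filling each argument slot of a predicate with a term from H, so an r-ary predicate gives |H|^r atoms:
  Reach: 6;  Path: 6^3 = 216
Total ground atoms: 6 + 216 = 222.

222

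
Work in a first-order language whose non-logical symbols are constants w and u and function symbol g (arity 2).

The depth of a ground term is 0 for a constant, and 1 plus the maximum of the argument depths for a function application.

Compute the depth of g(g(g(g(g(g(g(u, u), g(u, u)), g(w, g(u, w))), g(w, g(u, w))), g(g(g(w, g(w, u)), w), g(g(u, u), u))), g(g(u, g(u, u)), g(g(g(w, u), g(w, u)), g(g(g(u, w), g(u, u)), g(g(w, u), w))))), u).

7

depth(g(u, u)) = 1 + max(0, 0) = 1
depth(g(g(u, u), g(u, u))) = 1 + max(1, 1) = 2
depth(g(u, w)) = 1 + max(0, 0) = 1
depth(g(w, g(u, w))) = 1 + max(0, 1) = 2
depth(g(g(g(u, u), g(u, u)), g(w, g(u, w)))) = 1 + max(2, 2) = 3
depth(g(g(g(g(u, u), g(u, u)), g(w, g(u, w))), g(w, g(u, w)))) = 1 + max(3, 2) = 4
depth(g(w, u)) = 1 + max(0, 0) = 1
depth(g(w, g(w, u))) = 1 + max(0, 1) = 2
depth(g(g(w, g(w, u)), w)) = 1 + max(2, 0) = 3
depth(g(g(u, u), u)) = 1 + max(1, 0) = 2
depth(g(g(g(w, g(w, u)), w), g(g(u, u), u))) = 1 + max(3, 2) = 4
depth(g(g(g(g(g(u, u), g(u, u)), g(w, g(u, w))), g(w, g(u, w))), g(g(g(w, g(w, u)), w), g(g(u, u), u)))) = 1 + max(4, 4) = 5
depth(g(u, g(u, u))) = 1 + max(0, 1) = 2
depth(g(g(w, u), g(w, u))) = 1 + max(1, 1) = 2
depth(g(g(u, w), g(u, u))) = 1 + max(1, 1) = 2
depth(g(g(w, u), w)) = 1 + max(1, 0) = 2
depth(g(g(g(u, w), g(u, u)), g(g(w, u), w))) = 1 + max(2, 2) = 3
depth(g(g(g(w, u), g(w, u)), g(g(g(u, w), g(u, u)), g(g(w, u), w)))) = 1 + max(2, 3) = 4
depth(g(g(u, g(u, u)), g(g(g(w, u), g(w, u)), g(g(g(u, w), g(u, u)), g(g(w, u), w))))) = 1 + max(2, 4) = 5
depth(g(g(g(g(g(g(u, u), g(u, u)), g(w, g(u, w))), g(w, g(u, w))), g(g(g(w, g(w, u)), w), g(g(u, u), u))), g(g(u, g(u, u)), g(g(g(w, u), g(w, u)), g(g(g(u, w), g(u, u)), g(g(w, u), w)))))) = 1 + max(5, 5) = 6
depth(g(g(g(g(g(g(g(u, u), g(u, u)), g(w, g(u, w))), g(w, g(u, w))), g(g(g(w, g(w, u)), w), g(g(u, u), u))), g(g(u, g(u, u)), g(g(g(w, u), g(w, u)), g(g(g(u, w), g(u, u)), g(g(w, u), w))))), u)) = 1 + max(6, 0) = 7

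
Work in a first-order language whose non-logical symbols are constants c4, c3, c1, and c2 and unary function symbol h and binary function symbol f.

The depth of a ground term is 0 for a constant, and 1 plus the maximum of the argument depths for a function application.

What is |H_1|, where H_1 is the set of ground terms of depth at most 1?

Let N_k = |{terms of depth ≤ k}|. Then N_0 = 4 and N_k = 4 + N_{k-1} + N_{k-1}^2 for k ≥ 1 (one summand per function symbol, arity giving the exponent).
N_0 = 4
N_1 = 4 + 4 + 4^2 = 24

24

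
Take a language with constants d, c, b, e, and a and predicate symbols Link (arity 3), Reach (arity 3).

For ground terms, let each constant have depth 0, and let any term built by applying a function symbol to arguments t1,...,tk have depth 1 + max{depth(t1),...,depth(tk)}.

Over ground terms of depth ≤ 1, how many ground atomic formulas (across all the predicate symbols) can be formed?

250

First count ground terms of depth ≤ 1.
With no function symbols every ground term is a constant, so there are exactly 5 ground terms at every depth bound.
N_0 = 5
N_1 = 5
So |H| = 5.
Each predicate of arity r yields |H|^r ground atoms (one per choice of an r-tuple from H):
  Link: 5^3 = 125;  Reach: 5^3 = 125
Total ground atoms: 125 + 125 = 250.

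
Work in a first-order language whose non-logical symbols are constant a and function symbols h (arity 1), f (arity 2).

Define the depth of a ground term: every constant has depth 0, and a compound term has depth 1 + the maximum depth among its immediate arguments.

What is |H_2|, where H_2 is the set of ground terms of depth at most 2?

Let N_k = |{terms of depth ≤ k}|. Then N_0 = 1 and N_k = 1 + N_{k-1} + N_{k-1}^2 for k ≥ 1 (one summand per function symbol, arity giving the exponent).
N_0 = 1
N_1 = 1 + 1 + 1^2 = 3
N_2 = 1 + 3 + 3^2 = 13

13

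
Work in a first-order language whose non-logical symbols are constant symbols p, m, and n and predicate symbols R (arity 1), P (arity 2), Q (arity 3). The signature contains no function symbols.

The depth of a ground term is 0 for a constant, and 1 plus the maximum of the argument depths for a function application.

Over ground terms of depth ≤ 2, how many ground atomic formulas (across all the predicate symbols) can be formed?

First count ground terms of depth ≤ 2.
With no function symbols every ground term is a constant, so there are exactly 3 ground terms at every depth bound.
N_0 = 3
N_1 = 3
N_2 = 3
Explicitly: p, m, n.
So |H| = 3.
Ground atoms are formed by filling each argument slot of a predicate with a term from H, so an r-ary predicate gives |H|^r atoms:
  R: 3;  P: 3^2 = 9;  Q: 3^3 = 27
Total ground atoms: 3 + 9 + 27 = 39.

39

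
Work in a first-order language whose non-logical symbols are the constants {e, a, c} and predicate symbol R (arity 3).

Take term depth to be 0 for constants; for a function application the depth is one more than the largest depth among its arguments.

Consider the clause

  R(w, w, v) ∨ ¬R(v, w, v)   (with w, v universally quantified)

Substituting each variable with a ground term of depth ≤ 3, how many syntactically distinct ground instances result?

Ground terms of depth ≤ 3:
  With no function symbols every ground term is a constant, so there are exactly 3 ground terms at every depth bound.
  N_0 = 3
  N_1 = 3
  N_2 = 3
  N_3 = 3
So there are 3 ground terms available for substitution.
The body mentions every one of the 2 quantified variables; since ground terms form a free algebra, no two substitutions collapse to the same formula.
Number of ground instances = 3^2 = 9.

9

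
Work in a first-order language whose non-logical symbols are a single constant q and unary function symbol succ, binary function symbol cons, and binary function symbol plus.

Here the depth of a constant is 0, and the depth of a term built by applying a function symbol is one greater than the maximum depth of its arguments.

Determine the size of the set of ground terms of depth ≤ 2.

Write N_k for the number of ground terms of depth ≤ k. A term of depth ≤ k is either a constant or a function symbol applied to arguments of depth ≤ k−1, so N_k = 1 + N_{k-1} + N_{k-1}^2 + N_{k-1}^2.
N_0 = 1
N_1 = 1 + 1 + 1^2 + 1^2 = 4
N_2 = 1 + 4 + 4^2 + 4^2 = 37

37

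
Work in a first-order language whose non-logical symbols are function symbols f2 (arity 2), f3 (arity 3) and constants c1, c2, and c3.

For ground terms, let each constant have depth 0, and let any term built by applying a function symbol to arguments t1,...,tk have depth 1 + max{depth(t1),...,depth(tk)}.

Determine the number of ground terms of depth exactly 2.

60804

If N_k denotes the number of depth-≤k ground terms, the 3 constants give N_0 = 3, and each function symbol of arity r contributes N_{k-1}^r new terms at level k: N_k = 3 + N_{k-1}^2 + N_{k-1}^3.
N_0 = 3
N_1 = 3 + 3^2 + 3^3 = 39
N_2 = 3 + 39^2 + 39^3 = 60843
Terms of depth exactly 2: N_2 − N_1 = 60843 − 39 = 60804.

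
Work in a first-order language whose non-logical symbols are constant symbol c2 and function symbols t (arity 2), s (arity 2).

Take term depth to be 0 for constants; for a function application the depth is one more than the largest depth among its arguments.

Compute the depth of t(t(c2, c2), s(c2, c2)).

depth(t(c2, c2)) = 1 + max(0, 0) = 1
depth(s(c2, c2)) = 1 + max(0, 0) = 1
depth(t(t(c2, c2), s(c2, c2))) = 1 + max(1, 1) = 2

2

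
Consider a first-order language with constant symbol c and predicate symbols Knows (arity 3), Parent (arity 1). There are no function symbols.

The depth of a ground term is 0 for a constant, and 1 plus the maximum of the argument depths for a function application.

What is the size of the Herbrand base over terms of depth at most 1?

First count ground terms of depth ≤ 1.
With no function symbols every ground term is a constant, so there is exactly 1 ground term at every depth bound.
N_0 = 1
N_1 = 1
Explicitly: c.
So |H| = 1.
Ground atoms are formed by filling each argument slot of a predicate with a term from H, so an r-ary predicate gives |H|^r atoms:
  Knows: 1^3 = 1;  Parent: 1
Total ground atoms: 1 + 1 = 2.

2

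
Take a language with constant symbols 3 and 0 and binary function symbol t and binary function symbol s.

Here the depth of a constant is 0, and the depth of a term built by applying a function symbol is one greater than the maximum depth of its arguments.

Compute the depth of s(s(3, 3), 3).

2

depth(s(3, 3)) = 1 + max(0, 0) = 1
depth(s(s(3, 3), 3)) = 1 + max(1, 0) = 2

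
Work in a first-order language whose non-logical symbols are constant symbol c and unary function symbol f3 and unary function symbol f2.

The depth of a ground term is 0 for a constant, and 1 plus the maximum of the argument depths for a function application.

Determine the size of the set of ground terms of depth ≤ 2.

Let N_k count ground terms of depth at most k. Each non-constant term of depth ≤ k is some function symbol applied to depth-≤(k−1) arguments, giving N_k = 1 + N_{k-1} + N_{k-1}.
N_0 = 1
N_1 = 1 + 1 + 1 = 3
N_2 = 1 + 3 + 3 = 7

7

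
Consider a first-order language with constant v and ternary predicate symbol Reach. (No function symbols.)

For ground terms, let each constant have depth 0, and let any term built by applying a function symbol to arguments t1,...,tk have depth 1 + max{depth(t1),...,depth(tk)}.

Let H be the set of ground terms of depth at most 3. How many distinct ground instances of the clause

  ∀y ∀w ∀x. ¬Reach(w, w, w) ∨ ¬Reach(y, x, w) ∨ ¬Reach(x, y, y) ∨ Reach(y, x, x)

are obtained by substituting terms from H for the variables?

Ground terms of depth ≤ 3:
  With no function symbols every ground term is a constant, so there is exactly 1 ground term at every depth bound.
  N_0 = 1
  N_1 = 1
  N_2 = 1
  N_3 = 1
So there is exactly 1 ground term available for substitution.
Each of y, w, x ranges independently over the available ground terms, and distinct assignments produce distinct instances.
Number of ground instances = 1^3 = 1.

1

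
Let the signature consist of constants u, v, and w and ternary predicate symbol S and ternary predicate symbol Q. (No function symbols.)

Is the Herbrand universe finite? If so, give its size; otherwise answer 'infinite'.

3

There are no function symbols, so every ground term is one of the 3 constants.
The Herbrand universe is {u, v, w}, which is finite with 3 elements.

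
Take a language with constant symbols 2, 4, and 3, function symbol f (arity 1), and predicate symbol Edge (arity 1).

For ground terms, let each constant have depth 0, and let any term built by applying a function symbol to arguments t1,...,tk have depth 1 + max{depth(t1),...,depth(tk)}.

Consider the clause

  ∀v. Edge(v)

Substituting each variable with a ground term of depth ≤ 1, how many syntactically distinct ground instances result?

6

Ground terms of depth ≤ 1:
  Count level by level. With function symbols f/1, the terms of depth ≤ k are the 3 constants together with each function applied to depth-≤(k−1) tuples, so N_k = 3 + N_{k-1}.
  N_0 = 3
  N_1 = 3 + 3 = 6
  Explicitly: 2, 4, 3, f(2), f(4), f(3).
So there are 6 ground terms available for substitution.
There is 1 variable to instantiate (v),  occurring in at least one literal, so different choices give different ground instances.
Number of ground instances = 6.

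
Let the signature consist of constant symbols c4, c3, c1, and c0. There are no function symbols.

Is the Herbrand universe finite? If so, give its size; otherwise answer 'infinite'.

There are no function symbols, so every ground term is one of the 4 constants.
The Herbrand universe is {c4, c3, c1, c0}, which is finite with 4 elements.

4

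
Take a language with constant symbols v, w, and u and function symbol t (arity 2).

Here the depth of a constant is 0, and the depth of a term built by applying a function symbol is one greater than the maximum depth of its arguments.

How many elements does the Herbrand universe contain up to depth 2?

147

Let N_k = |{terms of depth ≤ k}|. Then N_0 = 3 and N_k = 3 + N_{k-1}^2 for k ≥ 1 (one summand per function symbol, arity giving the exponent).
N_0 = 3
N_1 = 3 + 3^2 = 12
N_2 = 3 + 12^2 = 147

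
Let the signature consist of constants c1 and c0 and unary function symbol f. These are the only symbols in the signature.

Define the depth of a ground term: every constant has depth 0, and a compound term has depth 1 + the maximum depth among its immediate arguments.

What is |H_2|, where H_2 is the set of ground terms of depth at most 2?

6

Write N_k for the number of ground terms of depth ≤ k. A term of depth ≤ k is either a constant or a function symbol applied to arguments of depth ≤ k−1, so N_k = 2 + N_{k-1}.
N_0 = 2
N_1 = 2 + 2 = 4
N_2 = 2 + 4 = 6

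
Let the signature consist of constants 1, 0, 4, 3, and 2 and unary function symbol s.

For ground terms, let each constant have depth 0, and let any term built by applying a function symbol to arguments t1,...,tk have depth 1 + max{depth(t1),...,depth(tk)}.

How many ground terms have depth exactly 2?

5

Let N_k count ground terms of depth at most k. Each non-constant term of depth ≤ k is some function symbol applied to depth-≤(k−1) arguments, giving N_k = 5 + N_{k-1}.
N_0 = 5
N_1 = 5 + 5 = 10
N_2 = 5 + 10 = 15
Terms of depth exactly 2: N_2 − N_1 = 15 − 10 = 5.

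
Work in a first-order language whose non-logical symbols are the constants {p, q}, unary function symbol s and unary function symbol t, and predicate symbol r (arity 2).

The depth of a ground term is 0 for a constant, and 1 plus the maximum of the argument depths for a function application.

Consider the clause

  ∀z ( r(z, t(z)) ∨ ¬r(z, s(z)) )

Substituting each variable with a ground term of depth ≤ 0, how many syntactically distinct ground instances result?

2

Ground terms of depth ≤ 0:
  Write N_k for the number of ground terms of depth ≤ k. A term of depth ≤ k is either a constant or a function symbol applied to arguments of depth ≤ k−1, so N_k = 2 + N_{k-1} + N_{k-1}.
  N_0 = 2
So there are 2 ground terms available for substitution.
The variable z ranges independently over the available ground terms, and distinct assignments produce distinct instances.
Number of ground instances = 2.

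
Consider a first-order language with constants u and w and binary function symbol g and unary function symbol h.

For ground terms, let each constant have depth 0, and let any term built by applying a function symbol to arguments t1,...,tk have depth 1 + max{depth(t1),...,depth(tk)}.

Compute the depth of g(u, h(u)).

2

depth(h(u)) = 1 + depth(u) = 1 + 0 = 1
depth(g(u, h(u))) = 1 + max(0, 1) = 2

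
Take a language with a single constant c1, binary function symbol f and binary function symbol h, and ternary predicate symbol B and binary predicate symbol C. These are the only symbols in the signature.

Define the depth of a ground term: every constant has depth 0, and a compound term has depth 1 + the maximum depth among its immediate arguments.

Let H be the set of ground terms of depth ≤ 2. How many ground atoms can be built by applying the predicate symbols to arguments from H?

7220

First count ground terms of depth ≤ 2.
Let N_k count ground terms of depth at most k. Each non-constant term of depth ≤ k is some function symbol applied to depth-≤(k−1) arguments, giving N_k = 1 + N_{k-1}^2 + N_{k-1}^2.
N_0 = 1
N_1 = 1 + 1^2 + 1^2 = 3
N_2 = 1 + 3^2 + 3^2 = 19
So |H| = 19.
A ground atom is a predicate applied to a tuple of terms from H, so the count is the sum over predicates of |H|^arity:
  B: 19^3 = 6859;  C: 19^2 = 361
Total ground atoms: 6859 + 361 = 7220.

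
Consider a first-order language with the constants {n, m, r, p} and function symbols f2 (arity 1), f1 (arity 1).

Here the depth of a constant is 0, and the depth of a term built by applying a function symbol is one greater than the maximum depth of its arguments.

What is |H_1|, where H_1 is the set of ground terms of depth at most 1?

Write N_k for the number of ground terms of depth ≤ k. A term of depth ≤ k is either a constant or a function symbol applied to arguments of depth ≤ k−1, so N_k = 4 + N_{k-1} + N_{k-1}.
N_0 = 4
N_1 = 4 + 4 + 4 = 12

12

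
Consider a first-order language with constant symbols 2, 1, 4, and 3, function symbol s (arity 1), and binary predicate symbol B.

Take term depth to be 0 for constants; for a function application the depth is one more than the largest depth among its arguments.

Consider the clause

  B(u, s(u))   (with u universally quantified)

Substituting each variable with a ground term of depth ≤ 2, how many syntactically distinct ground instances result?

12

Ground terms of depth ≤ 2:
  Write N_k for the number of ground terms of depth ≤ k. A term of depth ≤ k is either a constant or a function symbol applied to arguments of depth ≤ k−1, so N_k = 4 + N_{k-1}.
  N_0 = 4
  N_1 = 4 + 4 = 8
  N_2 = 4 + 8 = 12
  Explicitly: 2, 1, 4, 3, s(2), s(1), s(4), s(3), s(s(2)), s(s(1)), s(s(4)), s(s(3)).
So there are 12 ground terms available for substitution.
The body mentions the single quantified variable u; since ground terms form a free algebra, no two substitutions collapse to the same formula.
Number of ground instances = 12.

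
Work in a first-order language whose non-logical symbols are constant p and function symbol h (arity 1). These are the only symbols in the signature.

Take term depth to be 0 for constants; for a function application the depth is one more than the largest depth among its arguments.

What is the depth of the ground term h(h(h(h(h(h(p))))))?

depth(h(p)) = 1 + depth(p) = 1 + 0 = 1
depth(h(h(p))) = 1 + depth(h(p)) = 1 + 1 = 2
depth(h(h(h(p)))) = 1 + depth(h(h(p))) = 1 + 2 = 3
depth(h(h(h(h(p))))) = 1 + depth(h(h(h(p)))) = 1 + 3 = 4
depth(h(h(h(h(h(p)))))) = 1 + depth(h(h(h(h(p))))) = 1 + 4 = 5
depth(h(h(h(h(h(h(p))))))) = 1 + depth(h(h(h(h(h(p)))))) = 1 + 5 = 6

6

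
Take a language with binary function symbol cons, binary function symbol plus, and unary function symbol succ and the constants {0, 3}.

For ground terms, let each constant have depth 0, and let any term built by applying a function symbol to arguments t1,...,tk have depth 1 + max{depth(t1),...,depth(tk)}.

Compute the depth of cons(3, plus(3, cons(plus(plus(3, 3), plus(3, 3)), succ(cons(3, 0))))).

depth(plus(3, 3)) = 1 + max(0, 0) = 1
depth(plus(plus(3, 3), plus(3, 3))) = 1 + max(1, 1) = 2
depth(cons(3, 0)) = 1 + max(0, 0) = 1
depth(succ(cons(3, 0))) = 1 + depth(cons(3, 0)) = 1 + 1 = 2
depth(cons(plus(plus(3, 3), plus(3, 3)), succ(cons(3, 0)))) = 1 + max(2, 2) = 3
depth(plus(3, cons(plus(plus(3, 3), plus(3, 3)), succ(cons(3, 0))))) = 1 + max(0, 3) = 4
depth(cons(3, plus(3, cons(plus(plus(3, 3), plus(3, 3)), succ(cons(3, 0)))))) = 1 + max(0, 4) = 5

5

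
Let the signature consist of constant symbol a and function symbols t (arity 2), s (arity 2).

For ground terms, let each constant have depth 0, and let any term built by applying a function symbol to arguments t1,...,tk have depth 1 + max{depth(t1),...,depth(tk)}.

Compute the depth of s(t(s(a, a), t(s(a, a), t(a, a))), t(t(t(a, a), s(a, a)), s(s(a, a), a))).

4

depth(s(a, a)) = 1 + max(0, 0) = 1
depth(t(a, a)) = 1 + max(0, 0) = 1
depth(t(s(a, a), t(a, a))) = 1 + max(1, 1) = 2
depth(t(s(a, a), t(s(a, a), t(a, a)))) = 1 + max(1, 2) = 3
depth(t(t(a, a), s(a, a))) = 1 + max(1, 1) = 2
depth(s(s(a, a), a)) = 1 + max(1, 0) = 2
depth(t(t(t(a, a), s(a, a)), s(s(a, a), a))) = 1 + max(2, 2) = 3
depth(s(t(s(a, a), t(s(a, a), t(a, a))), t(t(t(a, a), s(a, a)), s(s(a, a), a)))) = 1 + max(3, 3) = 4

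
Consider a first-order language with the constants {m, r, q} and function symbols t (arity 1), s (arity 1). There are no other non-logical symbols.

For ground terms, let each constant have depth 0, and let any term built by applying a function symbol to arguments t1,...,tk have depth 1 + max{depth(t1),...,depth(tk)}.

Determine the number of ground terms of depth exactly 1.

Write N_k for the number of ground terms of depth ≤ k. A term of depth ≤ k is either a constant or a function symbol applied to arguments of depth ≤ k−1, so N_k = 3 + N_{k-1} + N_{k-1}.
N_0 = 3
N_1 = 3 + 3 + 3 = 9
Terms of depth exactly 1: N_1 − N_0 = 9 − 3 = 6.

6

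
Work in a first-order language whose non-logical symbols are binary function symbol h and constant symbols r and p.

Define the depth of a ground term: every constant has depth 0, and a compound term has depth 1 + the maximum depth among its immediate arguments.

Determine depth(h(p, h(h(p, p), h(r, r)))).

3

depth(h(p, p)) = 1 + max(0, 0) = 1
depth(h(r, r)) = 1 + max(0, 0) = 1
depth(h(h(p, p), h(r, r))) = 1 + max(1, 1) = 2
depth(h(p, h(h(p, p), h(r, r)))) = 1 + max(0, 2) = 3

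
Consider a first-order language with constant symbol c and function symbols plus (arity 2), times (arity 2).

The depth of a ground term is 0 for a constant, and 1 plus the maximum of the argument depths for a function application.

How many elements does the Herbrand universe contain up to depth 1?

3

Let N_k count ground terms of depth at most k. Each non-constant term of depth ≤ k is some function symbol applied to depth-≤(k−1) arguments, giving N_k = 1 + N_{k-1}^2 + N_{k-1}^2.
N_0 = 1
N_1 = 1 + 1^2 + 1^2 = 3
Explicitly: c, plus(c, c), times(c, c).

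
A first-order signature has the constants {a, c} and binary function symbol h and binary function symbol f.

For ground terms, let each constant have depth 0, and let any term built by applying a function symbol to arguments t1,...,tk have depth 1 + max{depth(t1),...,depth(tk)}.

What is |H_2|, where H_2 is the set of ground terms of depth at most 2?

Write N_k for the number of ground terms of depth ≤ k. A term of depth ≤ k is either a constant or a function symbol applied to arguments of depth ≤ k−1, so N_k = 2 + N_{k-1}^2 + N_{k-1}^2.
N_0 = 2
N_1 = 2 + 2^2 + 2^2 = 10
N_2 = 2 + 10^2 + 10^2 = 202

202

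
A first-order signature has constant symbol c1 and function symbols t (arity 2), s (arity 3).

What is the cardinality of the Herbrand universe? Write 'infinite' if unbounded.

The signature has at least one function symbol (t, arity 2) and at least one constant (c1).
Iterating t gives infinitely many distinct ground terms: c1, t(c1, c1), t(t(c1, c1), t(c1, c1)), ...
So the Herbrand universe is infinite.

infinite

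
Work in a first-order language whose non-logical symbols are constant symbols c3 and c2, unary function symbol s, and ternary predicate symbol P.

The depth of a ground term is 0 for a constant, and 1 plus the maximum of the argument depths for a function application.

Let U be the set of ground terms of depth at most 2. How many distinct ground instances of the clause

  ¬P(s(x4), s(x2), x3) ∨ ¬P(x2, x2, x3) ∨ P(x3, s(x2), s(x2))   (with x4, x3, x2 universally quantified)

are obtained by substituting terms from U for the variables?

Ground terms of depth ≤ 2:
  Count level by level. With function symbols s/1, the terms of depth ≤ k are the 2 constants together with each function applied to depth-≤(k−1) tuples, so N_k = 2 + N_{k-1}.
  N_0 = 2
  N_1 = 2 + 2 = 4
  N_2 = 2 + 4 = 6
  Explicitly: c3, c2, s(c3), s(c2), s(s(c3)), s(s(c2)).
So there are 6 ground terms available for substitution.
Each of x4, x3, x2 ranges independently over the available ground terms, and distinct assignments produce distinct instances.
Number of ground instances = 6^3 = 216.

216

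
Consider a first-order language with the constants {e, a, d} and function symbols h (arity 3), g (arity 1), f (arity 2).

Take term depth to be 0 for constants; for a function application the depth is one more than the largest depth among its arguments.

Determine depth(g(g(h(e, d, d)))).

depth(h(e, d, d)) = 1 + max(0, 0, 0) = 1
depth(g(h(e, d, d))) = 1 + depth(h(e, d, d)) = 1 + 1 = 2
depth(g(g(h(e, d, d)))) = 1 + depth(g(h(e, d, d))) = 1 + 2 = 3

3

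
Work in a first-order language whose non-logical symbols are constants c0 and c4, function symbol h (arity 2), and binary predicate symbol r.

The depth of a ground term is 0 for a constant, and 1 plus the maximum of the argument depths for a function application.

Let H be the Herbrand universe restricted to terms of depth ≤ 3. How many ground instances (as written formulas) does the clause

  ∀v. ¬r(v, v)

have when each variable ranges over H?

Ground terms of depth ≤ 3:
  Count level by level. With function symbols h/2, the terms of depth ≤ k are the 2 constants together with each function applied to depth-≤(k−1) tuples, so N_k = 2 + N_{k-1}^2.
  N_0 = 2
  N_1 = 2 + 2^2 = 6
  N_2 = 2 + 6^2 = 38
  N_3 = 2 + 38^2 = 1446
So there are 1446 ground terms available for substitution.
The body mentions the single quantified variable v; since ground terms form a free algebra, no two substitutions collapse to the same formula.
Number of ground instances = 1446.

1446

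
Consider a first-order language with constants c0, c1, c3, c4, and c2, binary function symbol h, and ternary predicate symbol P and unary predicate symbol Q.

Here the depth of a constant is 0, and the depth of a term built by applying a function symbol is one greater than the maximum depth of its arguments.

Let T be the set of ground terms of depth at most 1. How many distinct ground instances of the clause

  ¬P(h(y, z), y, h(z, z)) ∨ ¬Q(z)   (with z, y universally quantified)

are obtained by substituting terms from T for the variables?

Ground terms of depth ≤ 1:
  Let N_k = |{terms of depth ≤ k}|. Then N_0 = 5 and N_k = 5 + N_{k-1}^2 for k ≥ 1 (one summand per function symbol, arity giving the exponent).
  N_0 = 5
  N_1 = 5 + 5^2 = 30
So there are 30 ground terms available for substitution.
Each of z, y ranges independently over the available ground terms, and distinct assignments produce distinct instances.
Number of ground instances = 30^2 = 900.

900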